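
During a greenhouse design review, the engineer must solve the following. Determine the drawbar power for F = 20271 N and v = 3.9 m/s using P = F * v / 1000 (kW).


P = F * v / 1000
  = 20271 * 3.9 / 1000
  = 79056.90 / 1000
  = 79.06 kW


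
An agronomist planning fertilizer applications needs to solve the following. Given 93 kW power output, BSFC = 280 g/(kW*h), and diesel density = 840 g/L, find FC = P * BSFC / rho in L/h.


FC = P * BSFC / rho_fuel
   = 93 * 280 / 840
   = 26040 / 840
   = 31 L/h


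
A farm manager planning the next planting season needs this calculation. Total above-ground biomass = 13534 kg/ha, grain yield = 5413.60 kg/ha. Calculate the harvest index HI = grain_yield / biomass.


HI = grain_yield / biomass
   = 5413.60 / 13534
   = 0.40


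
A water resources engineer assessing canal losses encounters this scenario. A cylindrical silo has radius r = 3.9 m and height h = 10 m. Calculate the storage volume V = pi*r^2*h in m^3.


V = pi * r^2 * h
  = pi * 3.9^2 * 10
  = pi * 15.21 * 10
  = 477.84 m^3


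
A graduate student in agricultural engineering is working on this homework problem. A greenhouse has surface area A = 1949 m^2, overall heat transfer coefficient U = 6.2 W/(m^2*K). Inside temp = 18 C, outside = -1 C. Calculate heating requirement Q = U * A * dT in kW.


dT = 18 - (-1) = 19 K
Q = U * A * dT
  = 6.2 * 1949 * 19
  = 229592.20 W = 229.59 kW


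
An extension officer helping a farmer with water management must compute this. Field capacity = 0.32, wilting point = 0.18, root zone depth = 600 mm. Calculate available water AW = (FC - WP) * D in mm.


AW = (FC - WP) * D
   = (0.32 - 0.18) * 600
   = 0.14 * 600
   = 84 mm


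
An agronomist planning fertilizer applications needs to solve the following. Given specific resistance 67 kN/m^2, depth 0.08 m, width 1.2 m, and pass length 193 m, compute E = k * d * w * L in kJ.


E = k * d * w * L
  = 67 * 0.08 * 1.2 * 193
  = 1241.38 kJ


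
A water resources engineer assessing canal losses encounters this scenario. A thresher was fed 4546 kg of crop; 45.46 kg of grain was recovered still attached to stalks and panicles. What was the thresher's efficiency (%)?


eta = (total - unthreshed) / total * 100
    = (4546 - 45.46) / 4546 * 100
    = 4500.54 / 4546 * 100
    = 99%


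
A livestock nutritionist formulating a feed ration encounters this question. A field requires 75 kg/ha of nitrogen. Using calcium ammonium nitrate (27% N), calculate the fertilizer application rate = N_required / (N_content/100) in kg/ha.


Rate = N_required / (N_content / 100)
     = 75 / (27 / 100)
     = 75 / 0.27
     = 277.78 kg/ha


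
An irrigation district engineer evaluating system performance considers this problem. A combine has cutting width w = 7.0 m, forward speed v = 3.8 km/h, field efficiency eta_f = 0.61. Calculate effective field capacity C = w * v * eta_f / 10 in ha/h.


C = w * v * eta_f / 10
  = 7.0 * 3.8 * 0.61 / 10
  = 16.23 / 10
  = 1.62 ha/h


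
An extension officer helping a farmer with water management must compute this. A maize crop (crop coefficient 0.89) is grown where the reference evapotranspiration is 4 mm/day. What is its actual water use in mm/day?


ETc = Kc * ET0
    = 0.89 * 4
    = 3.56 mm/day


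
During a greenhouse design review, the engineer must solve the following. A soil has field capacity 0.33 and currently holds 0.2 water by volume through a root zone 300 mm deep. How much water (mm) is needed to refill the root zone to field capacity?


SMD = (FC - theta) * D
    = (0.33 - 0.2) * 300
    = 0.130 * 300
    = 39 mm


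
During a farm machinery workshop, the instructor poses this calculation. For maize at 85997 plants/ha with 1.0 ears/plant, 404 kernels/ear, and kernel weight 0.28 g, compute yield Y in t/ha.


Y = density * ears * kernels * kw
  = 85997 * 1.0 * 404 * 0.28 g/ha
  = 9727980.64 g/ha
  = 9727.98 kg/ha = 9.73 t/ha


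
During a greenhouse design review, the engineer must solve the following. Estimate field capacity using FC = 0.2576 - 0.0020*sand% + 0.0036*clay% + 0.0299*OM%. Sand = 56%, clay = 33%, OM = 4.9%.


FC = 0.2576 - 0.0020*56 + 0.0036*33 + 0.0299*4.9
   = 0.2576 - 0.1120 + 0.1188 + 0.1465
   = 0.4109


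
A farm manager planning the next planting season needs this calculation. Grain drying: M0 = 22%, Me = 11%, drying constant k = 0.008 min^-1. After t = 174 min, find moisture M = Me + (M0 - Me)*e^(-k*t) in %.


M = Me + (M0 - Me) * e^(-k*t)
  = 11 + (22 - 11) * e^(-0.008*174)
  = 11 + 11 * e^(-1.392)
  = 11 + 11 * 0.24858
  = 11 + 2.7344
  = 13.73%


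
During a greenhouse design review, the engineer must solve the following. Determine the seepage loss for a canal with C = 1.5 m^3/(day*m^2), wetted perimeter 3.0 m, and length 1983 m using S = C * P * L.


S = C * P * L
  = 1.5 * 3.0 * 1983
  = 8923.50 m^3/day


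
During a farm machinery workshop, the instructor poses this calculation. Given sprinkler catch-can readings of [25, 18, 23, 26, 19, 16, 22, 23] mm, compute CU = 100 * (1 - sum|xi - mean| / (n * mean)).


xbar = 172 / 8 = 21.500
sum|xi - xbar| = 23
CU = 100 * (1 - 23 / (8 * 21.500))
   = 100 * (1 - 0.1337)
   = 86.63%


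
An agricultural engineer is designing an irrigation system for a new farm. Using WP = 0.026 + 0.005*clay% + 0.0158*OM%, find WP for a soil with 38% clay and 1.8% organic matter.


WP = 0.026 + 0.005*38 + 0.0158*1.8
   = 0.026 + 0.1900 + 0.0284
   = 0.2444


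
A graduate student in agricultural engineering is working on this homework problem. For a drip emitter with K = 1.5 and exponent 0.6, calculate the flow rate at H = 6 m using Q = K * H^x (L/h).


Q = K * H^x
  = 1.5 * 6^0.6
  = 1.5 * 2.9302
  = 4.40 L/h


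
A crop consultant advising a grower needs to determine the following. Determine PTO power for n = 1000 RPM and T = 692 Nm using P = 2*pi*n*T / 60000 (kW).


P = 2*pi*n*T / 60000
  = 2*pi * 1000 * 692 / 60000
  = 4347964.23 / 60000
  = 72.47 kW


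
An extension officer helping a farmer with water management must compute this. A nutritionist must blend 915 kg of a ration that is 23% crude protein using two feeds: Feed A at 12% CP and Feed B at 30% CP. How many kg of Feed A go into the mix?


parts_A = CP_b - target = 30 - 23 = 7
parts_B = target - CP_a = 23 - 12 = 11
total_parts = 7 + 11 = 18
Feed A = 915 * 7 / 18 = 355.83 kg
Feed B = 915 * 11 / 18 = 559.17 kg

355.83 kg


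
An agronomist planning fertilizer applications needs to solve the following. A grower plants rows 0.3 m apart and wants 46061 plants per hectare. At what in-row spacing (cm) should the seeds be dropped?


spacing = 10000 / (row_sp * density)
        = 10000 / (0.3 * 46061)
        = 10000 / 13818.30
        = 0.72368 m = 72.37 cm


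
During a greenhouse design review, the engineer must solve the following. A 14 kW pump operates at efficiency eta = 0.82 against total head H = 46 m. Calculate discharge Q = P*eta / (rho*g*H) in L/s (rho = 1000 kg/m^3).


Q = (P * 1000 * eta) / (rho * g * H)
  = (14 * 1000 * 0.82) / (1000 * 9.81 * 46)
  = 11480 / 451260
  = 0.02544 m^3/s = 25.44 L/s


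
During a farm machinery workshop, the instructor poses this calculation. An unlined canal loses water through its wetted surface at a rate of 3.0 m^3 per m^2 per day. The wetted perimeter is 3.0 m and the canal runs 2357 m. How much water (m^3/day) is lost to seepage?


S = C * P * L
  = 3.0 * 3.0 * 2357
  = 21213 m^3/day


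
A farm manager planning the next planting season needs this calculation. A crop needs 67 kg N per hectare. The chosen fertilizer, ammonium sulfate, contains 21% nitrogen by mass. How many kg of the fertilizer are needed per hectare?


Rate = N_required / (N_content / 100)
     = 67 / (21 / 100)
     = 67 / 0.21
     = 319.05 kg/ha


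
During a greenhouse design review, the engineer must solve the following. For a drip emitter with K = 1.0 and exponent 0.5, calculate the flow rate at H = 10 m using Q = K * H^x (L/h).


Q = K * H^x
  = 1.0 * 10^0.5
  = 1.0 * 3.1623
  = 3.16 L/h


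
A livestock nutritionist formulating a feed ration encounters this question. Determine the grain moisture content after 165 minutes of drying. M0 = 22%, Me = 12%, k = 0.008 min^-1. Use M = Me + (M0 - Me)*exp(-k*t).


M = Me + (M0 - Me) * e^(-k*t)
  = 12 + (22 - 12) * e^(-0.008*165)
  = 12 + 10 * e^(-1.320)
  = 12 + 10 * 0.26714
  = 12 + 2.6714
  = 14.67%


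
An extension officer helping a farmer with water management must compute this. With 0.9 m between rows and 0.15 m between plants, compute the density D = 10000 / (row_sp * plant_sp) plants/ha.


D = 10000 / (row_sp * plant_sp)
  = 10000 / (0.9 * 0.15)
  = 10000 / 0.1350
  = 74074.07 plants/ha


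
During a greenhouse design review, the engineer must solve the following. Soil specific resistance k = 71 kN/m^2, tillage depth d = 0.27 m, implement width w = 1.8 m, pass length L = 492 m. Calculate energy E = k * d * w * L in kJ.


E = k * d * w * L
  = 71 * 0.27 * 1.8 * 492
  = 16976.95 kJ


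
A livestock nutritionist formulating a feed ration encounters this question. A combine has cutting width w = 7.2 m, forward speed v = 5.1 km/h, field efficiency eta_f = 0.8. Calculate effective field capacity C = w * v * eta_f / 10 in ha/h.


C = w * v * eta_f / 10
  = 7.2 * 5.1 * 0.8 / 10
  = 29.38 / 10
  = 2.94 ha/h


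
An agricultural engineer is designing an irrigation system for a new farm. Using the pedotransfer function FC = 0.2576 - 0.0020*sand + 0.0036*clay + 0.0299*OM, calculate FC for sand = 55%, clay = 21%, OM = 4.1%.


FC = 0.2576 - 0.0020*55 + 0.0036*21 + 0.0299*4.1
   = 0.2576 - 0.1100 + 0.0756 + 0.1226
   = 0.3458


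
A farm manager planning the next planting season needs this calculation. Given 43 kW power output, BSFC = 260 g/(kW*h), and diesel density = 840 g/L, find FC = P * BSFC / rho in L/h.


FC = P * BSFC / rho_fuel
   = 43 * 260 / 840
   = 11180 / 840
   = 13.31 L/h


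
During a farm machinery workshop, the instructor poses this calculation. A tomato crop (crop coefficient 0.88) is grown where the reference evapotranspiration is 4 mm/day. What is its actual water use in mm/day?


ETc = Kc * ET0
    = 0.88 * 4
    = 3.52 mm/day


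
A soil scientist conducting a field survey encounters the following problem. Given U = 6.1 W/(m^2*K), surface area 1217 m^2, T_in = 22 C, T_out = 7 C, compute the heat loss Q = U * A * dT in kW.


dT = 22 - (7) = 15 K
Q = U * A * dT
  = 6.1 * 1217 * 15
  = 111355.50 W = 111.36 kW


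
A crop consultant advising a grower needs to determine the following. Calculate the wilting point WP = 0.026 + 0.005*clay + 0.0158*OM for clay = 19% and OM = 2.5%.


WP = 0.026 + 0.005*19 + 0.0158*2.5
   = 0.026 + 0.0950 + 0.0395
   = 0.1605


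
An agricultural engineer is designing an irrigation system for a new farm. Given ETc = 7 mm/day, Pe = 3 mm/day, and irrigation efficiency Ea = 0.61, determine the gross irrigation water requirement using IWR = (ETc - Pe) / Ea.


IWR = (ETc - Pe) / Ea
    = (7 - 3) / 0.61
    = 4 / 0.61
    = 6.56 mm/day


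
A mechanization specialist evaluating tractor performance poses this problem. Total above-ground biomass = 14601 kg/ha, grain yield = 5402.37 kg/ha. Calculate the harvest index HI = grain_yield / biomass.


HI = grain_yield / biomass
   = 5402.37 / 14601
   = 0.37


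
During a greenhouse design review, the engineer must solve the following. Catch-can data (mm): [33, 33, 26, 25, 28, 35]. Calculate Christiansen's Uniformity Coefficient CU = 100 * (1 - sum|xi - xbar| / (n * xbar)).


xbar = 180 / 6 = 30
sum|xi - xbar| = 22
CU = 100 * (1 - 22 / (6 * 30))
   = 100 * (1 - 0.1222)
   = 87.78%


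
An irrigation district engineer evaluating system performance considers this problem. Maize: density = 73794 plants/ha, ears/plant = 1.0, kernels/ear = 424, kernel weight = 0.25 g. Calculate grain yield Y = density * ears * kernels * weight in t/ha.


Y = density * ears * kernels * kw
  = 73794 * 1.0 * 424 * 0.25 g/ha
  = 7822164 g/ha
  = 7822.16 kg/ha = 7.82 t/ha


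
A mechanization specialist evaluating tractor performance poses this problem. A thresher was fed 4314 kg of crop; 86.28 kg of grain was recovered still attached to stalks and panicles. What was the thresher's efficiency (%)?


eta = (total - unthreshed) / total * 100
    = (4314 - 86.28) / 4314 * 100
    = 4227.72 / 4314 * 100
    = 98%


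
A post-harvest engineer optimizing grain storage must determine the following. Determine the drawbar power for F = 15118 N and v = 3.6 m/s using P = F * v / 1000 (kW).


P = F * v / 1000
  = 15118 * 3.6 / 1000
  = 54424.80 / 1000
  = 54.42 kW


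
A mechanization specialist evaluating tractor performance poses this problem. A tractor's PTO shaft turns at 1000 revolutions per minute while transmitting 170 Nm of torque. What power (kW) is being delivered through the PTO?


P = 2*pi*n*T / 60000
  = 2*pi * 1000 * 170 / 60000
  = 1068141.50 / 60000
  = 17.80 kW


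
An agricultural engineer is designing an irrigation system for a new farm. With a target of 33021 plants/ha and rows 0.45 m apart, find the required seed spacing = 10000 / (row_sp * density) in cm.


spacing = 10000 / (row_sp * density)
        = 10000 / (0.45 * 33021)
        = 10000 / 14859.45
        = 0.67297 m = 67.30 cm


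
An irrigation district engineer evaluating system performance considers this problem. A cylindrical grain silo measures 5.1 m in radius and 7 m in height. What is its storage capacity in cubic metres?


V = pi * r^2 * h
  = pi * 5.1^2 * 7
  = pi * 26.01 * 7
  = 571.99 m^3


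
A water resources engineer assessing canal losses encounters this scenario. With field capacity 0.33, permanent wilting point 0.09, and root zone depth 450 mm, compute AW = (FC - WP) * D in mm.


AW = (FC - WP) * D
   = (0.33 - 0.09) * 450
   = 0.24 * 450
   = 108 mm


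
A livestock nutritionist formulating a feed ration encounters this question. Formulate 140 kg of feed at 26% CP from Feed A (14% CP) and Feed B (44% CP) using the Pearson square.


parts_A = CP_b - target = 44 - 26 = 18
parts_B = target - CP_a = 26 - 14 = 12
total_parts = 18 + 12 = 30
Feed A = 140 * 18 / 30 = 84 kg
Feed B = 140 * 12 / 30 = 56 kg

84 kg


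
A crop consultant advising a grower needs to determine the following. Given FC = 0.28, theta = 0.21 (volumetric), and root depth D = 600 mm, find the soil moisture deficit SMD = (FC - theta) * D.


SMD = (FC - theta) * D
    = (0.28 - 0.21) * 600
    = 0.070 * 600
    = 42 mm


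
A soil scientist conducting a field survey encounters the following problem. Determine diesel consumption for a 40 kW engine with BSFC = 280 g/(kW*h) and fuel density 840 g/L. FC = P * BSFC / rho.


FC = P * BSFC / rho_fuel
   = 40 * 280 / 840
   = 11200 / 840
   = 13.33 L/h


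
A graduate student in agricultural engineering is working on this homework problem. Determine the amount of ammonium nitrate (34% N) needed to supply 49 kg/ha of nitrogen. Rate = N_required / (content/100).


Rate = N_required / (N_content / 100)
     = 49 / (34 / 100)
     = 49 / 0.34
     = 144.12 kg/ha


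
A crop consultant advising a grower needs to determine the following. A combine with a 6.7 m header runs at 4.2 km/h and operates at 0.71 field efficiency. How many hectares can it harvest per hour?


C = w * v * eta_f / 10
  = 6.7 * 4.2 * 0.71 / 10
  = 19.98 / 10
  = 2.00 ha/h


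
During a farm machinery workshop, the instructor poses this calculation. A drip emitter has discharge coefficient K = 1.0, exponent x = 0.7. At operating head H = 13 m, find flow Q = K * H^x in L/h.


Q = K * H^x
  = 1.0 * 13^0.7
  = 1.0 * 6.0223
  = 6.02 L/h


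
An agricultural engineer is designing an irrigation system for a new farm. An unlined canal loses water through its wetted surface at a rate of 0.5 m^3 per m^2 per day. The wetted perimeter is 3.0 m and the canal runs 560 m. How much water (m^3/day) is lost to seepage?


S = C * P * L
  = 0.5 * 3.0 * 560
  = 840 m^3/day


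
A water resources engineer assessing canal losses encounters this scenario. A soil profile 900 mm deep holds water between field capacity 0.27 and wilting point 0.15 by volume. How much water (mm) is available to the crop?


AW = (FC - WP) * D
   = (0.27 - 0.15) * 900
   = 0.12 * 900
   = 108 mm


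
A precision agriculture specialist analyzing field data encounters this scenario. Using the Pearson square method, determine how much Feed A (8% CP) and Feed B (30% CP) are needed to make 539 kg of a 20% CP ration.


parts_A = CP_b - target = 30 - 20 = 10
parts_B = target - CP_a = 20 - 8 = 12
total_parts = 10 + 12 = 22
Feed A = 539 * 10 / 22 = 245 kg
Feed B = 539 * 12 / 22 = 294 kg

245 kg


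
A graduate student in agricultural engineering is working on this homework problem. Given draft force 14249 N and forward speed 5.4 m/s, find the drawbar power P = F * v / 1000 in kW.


P = F * v / 1000
  = 14249 * 5.4 / 1000
  = 76944.60 / 1000
  = 76.94 kW


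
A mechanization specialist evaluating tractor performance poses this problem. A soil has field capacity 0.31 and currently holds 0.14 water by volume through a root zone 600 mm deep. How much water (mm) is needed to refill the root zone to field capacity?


SMD = (FC - theta) * D
    = (0.31 - 0.14) * 600
    = 0.170 * 600
    = 102 mm


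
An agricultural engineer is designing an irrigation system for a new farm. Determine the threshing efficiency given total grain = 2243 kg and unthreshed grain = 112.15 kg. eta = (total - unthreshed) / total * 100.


eta = (total - unthreshed) / total * 100
    = (2243 - 112.15) / 2243 * 100
    = 2130.85 / 2243 * 100
    = 95%


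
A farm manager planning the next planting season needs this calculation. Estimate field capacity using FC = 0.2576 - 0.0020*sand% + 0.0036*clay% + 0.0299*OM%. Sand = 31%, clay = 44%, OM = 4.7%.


FC = 0.2576 - 0.0020*31 + 0.0036*44 + 0.0299*4.7
   = 0.2576 - 0.0620 + 0.1584 + 0.1405
   = 0.4945


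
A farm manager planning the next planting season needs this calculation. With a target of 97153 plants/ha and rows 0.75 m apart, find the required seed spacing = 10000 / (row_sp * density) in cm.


spacing = 10000 / (row_sp * density)
        = 10000 / (0.75 * 97153)
        = 10000 / 72864.75
        = 0.13724 m = 13.72 cm


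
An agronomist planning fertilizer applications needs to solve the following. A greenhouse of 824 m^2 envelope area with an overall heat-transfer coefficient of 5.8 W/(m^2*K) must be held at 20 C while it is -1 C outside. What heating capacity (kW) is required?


dT = 20 - (-1) = 21 K
Q = U * A * dT
  = 5.8 * 824 * 21
  = 100363.20 W = 100.36 kW


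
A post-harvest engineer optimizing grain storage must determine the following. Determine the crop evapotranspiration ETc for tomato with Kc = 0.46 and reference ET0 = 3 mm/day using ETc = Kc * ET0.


ETc = Kc * ET0
    = 0.46 * 3
    = 1.38 mm/day


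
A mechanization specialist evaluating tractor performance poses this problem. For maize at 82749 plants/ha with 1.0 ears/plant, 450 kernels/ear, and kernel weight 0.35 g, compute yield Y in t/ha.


Y = density * ears * kernels * kw
  = 82749 * 1.0 * 450 * 0.35 g/ha
  = 13032967.50 g/ha
  = 13032.97 kg/ha = 13.03 t/ha


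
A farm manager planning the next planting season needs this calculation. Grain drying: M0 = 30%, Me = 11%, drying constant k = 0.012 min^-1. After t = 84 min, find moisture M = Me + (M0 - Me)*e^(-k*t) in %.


M = Me + (M0 - Me) * e^(-k*t)
  = 11 + (30 - 11) * e^(-0.012*84)
  = 11 + 19 * e^(-1.008)
  = 11 + 19 * 0.36495
  = 11 + 6.9340
  = 17.93%


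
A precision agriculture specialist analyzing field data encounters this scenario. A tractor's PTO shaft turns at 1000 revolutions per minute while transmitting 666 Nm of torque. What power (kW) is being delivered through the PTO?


P = 2*pi*n*T / 60000
  = 2*pi * 1000 * 666 / 60000
  = 4184601.41 / 60000
  = 69.74 kW


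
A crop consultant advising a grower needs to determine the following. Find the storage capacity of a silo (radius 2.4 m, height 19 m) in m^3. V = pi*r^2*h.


V = pi * r^2 * h
  = pi * 2.4^2 * 19
  = pi * 5.76 * 19
  = 343.82 m^3


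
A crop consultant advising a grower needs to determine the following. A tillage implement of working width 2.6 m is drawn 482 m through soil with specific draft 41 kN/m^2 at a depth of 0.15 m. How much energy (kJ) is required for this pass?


E = k * d * w * L
  = 41 * 0.15 * 2.6 * 482
  = 7707.18 kJ


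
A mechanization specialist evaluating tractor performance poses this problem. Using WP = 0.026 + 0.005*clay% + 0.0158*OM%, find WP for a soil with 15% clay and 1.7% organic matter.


WP = 0.026 + 0.005*15 + 0.0158*1.7
   = 0.026 + 0.0750 + 0.0269
   = 0.1279


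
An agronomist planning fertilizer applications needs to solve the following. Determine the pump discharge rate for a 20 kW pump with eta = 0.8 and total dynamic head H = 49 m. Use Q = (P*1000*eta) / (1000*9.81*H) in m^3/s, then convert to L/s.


Q = (P * 1000 * eta) / (rho * g * H)
  = (20 * 1000 * 0.8) / (1000 * 9.81 * 49)
  = 16000 / 480690
  = 0.03329 m^3/s = 33.29 L/s


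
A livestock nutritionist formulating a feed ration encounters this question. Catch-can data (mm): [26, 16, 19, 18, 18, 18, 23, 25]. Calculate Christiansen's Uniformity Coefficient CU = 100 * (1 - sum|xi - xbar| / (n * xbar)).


xbar = 163 / 8 = 20.375
sum|xi - xbar| = 25.750
CU = 100 * (1 - 25.750 / (8 * 20.375))
   = 100 * (1 - 0.1580)
   = 84.20%


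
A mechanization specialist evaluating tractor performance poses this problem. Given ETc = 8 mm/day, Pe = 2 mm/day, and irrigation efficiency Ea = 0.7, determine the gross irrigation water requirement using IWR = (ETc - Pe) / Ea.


IWR = (ETc - Pe) / Ea
    = (8 - 2) / 0.7
    = 6 / 0.7
    = 8.57 mm/day


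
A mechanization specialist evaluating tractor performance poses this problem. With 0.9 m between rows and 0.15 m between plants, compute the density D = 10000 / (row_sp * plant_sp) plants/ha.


D = 10000 / (row_sp * plant_sp)
  = 10000 / (0.9 * 0.15)
  = 10000 / 0.1350
  = 74074.07 plants/ha


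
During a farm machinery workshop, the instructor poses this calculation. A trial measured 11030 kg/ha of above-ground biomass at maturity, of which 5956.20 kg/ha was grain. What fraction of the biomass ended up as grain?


HI = grain_yield / biomass
   = 5956.20 / 11030
   = 0.54


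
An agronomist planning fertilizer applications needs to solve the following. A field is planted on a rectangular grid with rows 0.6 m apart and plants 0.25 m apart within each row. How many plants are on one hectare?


D = 10000 / (row_sp * plant_sp)
  = 10000 / (0.6 * 0.25)
  = 10000 / 0.1500
  = 66666.67 plants/ha


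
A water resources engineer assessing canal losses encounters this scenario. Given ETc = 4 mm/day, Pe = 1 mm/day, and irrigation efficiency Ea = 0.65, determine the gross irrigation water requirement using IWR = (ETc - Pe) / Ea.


IWR = (ETc - Pe) / Ea
    = (4 - 1) / 0.65
    = 3 / 0.65
    = 4.62 mm/day


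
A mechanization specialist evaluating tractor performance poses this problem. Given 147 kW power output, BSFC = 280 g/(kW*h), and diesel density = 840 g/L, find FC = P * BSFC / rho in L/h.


FC = P * BSFC / rho_fuel
   = 147 * 280 / 840
   = 41160 / 840
   = 49 L/h


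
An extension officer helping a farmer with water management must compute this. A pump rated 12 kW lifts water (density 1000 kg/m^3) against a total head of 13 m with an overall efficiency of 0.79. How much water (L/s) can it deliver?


Q = (P * 1000 * eta) / (rho * g * H)
  = (12 * 1000 * 0.79) / (1000 * 9.81 * 13)
  = 9480 / 127530
  = 0.07434 m^3/s = 74.34 L/s


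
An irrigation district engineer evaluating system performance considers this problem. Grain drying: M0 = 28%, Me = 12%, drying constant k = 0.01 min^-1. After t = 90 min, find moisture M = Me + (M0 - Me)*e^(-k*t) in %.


M = Me + (M0 - Me) * e^(-k*t)
  = 12 + (28 - 12) * e^(-0.01*90)
  = 12 + 16 * e^(-0.900)
  = 12 + 16 * 0.40657
  = 12 + 6.5051
  = 18.51%


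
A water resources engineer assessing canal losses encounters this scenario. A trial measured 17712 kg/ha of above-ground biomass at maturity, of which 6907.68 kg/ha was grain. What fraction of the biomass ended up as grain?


HI = grain_yield / biomass
   = 6907.68 / 17712
   = 0.39


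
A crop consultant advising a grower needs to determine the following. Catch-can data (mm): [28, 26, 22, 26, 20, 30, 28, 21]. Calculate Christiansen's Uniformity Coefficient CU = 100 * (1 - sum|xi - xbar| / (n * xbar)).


xbar = 201 / 8 = 25.125
sum|xi - xbar| = 24.750
CU = 100 * (1 - 24.750 / (8 * 25.125))
   = 100 * (1 - 0.1231)
   = 87.69%


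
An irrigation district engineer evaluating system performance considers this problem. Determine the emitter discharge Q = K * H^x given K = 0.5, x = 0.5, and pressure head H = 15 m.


Q = K * H^x
  = 0.5 * 15^0.5
  = 0.5 * 3.8730
  = 1.94 L/h


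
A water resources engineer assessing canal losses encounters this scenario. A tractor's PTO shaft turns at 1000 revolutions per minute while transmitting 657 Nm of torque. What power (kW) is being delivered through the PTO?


P = 2*pi*n*T / 60000
  = 2*pi * 1000 * 657 / 60000
  = 4128052.75 / 60000
  = 68.80 kW


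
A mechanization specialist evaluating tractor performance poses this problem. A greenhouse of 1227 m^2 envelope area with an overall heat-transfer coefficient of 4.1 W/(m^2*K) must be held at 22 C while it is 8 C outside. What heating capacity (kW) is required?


dT = 22 - (8) = 14 K
Q = U * A * dT
  = 4.1 * 1227 * 14
  = 70429.80 W = 70.43 kW


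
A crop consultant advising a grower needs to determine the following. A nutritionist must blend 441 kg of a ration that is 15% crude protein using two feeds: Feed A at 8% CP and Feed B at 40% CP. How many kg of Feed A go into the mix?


parts_A = CP_b - target = 40 - 15 = 25
parts_B = target - CP_a = 15 - 8 = 7
total_parts = 25 + 7 = 32
Feed A = 441 * 25 / 32 = 344.53 kg
Feed B = 441 * 7 / 32 = 96.47 kg

344.53 kg


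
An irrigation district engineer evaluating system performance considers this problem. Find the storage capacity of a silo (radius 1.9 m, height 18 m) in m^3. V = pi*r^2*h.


V = pi * r^2 * h
  = pi * 1.9^2 * 18
  = pi * 3.61 * 18
  = 204.14 m^3


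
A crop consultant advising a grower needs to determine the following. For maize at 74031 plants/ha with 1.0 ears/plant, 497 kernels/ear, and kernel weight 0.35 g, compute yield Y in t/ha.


Y = density * ears * kernels * kw
  = 74031 * 1.0 * 497 * 0.35 g/ha
  = 12877692.45 g/ha
  = 12877.69 kg/ha = 12.88 t/ha


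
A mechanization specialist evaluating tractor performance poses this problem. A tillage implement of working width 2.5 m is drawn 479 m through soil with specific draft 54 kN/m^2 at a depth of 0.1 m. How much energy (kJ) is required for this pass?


E = k * d * w * L
  = 54 * 0.1 * 2.5 * 479
  = 6466.50 kJ


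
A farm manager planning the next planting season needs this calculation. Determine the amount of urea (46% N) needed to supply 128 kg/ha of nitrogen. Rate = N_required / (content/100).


Rate = N_required / (N_content / 100)
     = 128 / (46 / 100)
     = 128 / 0.46
     = 278.26 kg/ha


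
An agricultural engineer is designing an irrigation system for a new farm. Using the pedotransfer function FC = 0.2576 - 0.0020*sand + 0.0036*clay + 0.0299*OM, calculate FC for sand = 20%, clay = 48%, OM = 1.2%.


FC = 0.2576 - 0.0020*20 + 0.0036*48 + 0.0299*1.2
   = 0.2576 - 0.0400 + 0.1728 + 0.0359
   = 0.4263


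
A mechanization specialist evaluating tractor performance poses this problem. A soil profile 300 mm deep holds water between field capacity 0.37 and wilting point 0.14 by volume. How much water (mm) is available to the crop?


AW = (FC - WP) * D
   = (0.37 - 0.14) * 300
   = 0.23 * 300
   = 69 mm


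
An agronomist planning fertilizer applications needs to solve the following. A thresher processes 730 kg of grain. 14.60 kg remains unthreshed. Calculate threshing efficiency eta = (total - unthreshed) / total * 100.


eta = (total - unthreshed) / total * 100
    = (730 - 14.60) / 730 * 100
    = 715.40 / 730 * 100
    = 98%


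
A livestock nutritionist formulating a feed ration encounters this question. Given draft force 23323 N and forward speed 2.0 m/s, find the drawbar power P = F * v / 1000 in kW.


P = F * v / 1000
  = 23323 * 2.0 / 1000
  = 46646 / 1000
  = 46.65 kW


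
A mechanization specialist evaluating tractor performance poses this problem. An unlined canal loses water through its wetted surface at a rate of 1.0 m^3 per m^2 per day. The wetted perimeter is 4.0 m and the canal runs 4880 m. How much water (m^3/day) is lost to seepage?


S = C * P * L
  = 1.0 * 4.0 * 4880
  = 19520 m^3/day


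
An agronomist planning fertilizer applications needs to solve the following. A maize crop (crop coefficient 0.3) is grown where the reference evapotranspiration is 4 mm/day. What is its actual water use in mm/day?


ETc = Kc * ET0
    = 0.3 * 4
    = 1.20 mm/day


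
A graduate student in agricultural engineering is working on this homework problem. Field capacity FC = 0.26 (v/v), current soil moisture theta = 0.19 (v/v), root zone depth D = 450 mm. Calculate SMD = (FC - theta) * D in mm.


SMD = (FC - theta) * D
    = (0.26 - 0.19) * 450
    = 0.070 * 450
    = 31.50 mm


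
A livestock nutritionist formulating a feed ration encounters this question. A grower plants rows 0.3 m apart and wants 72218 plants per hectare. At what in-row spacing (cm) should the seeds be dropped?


spacing = 10000 / (row_sp * density)
        = 10000 / (0.3 * 72218)
        = 10000 / 21665.40
        = 0.46157 m = 46.16 cm


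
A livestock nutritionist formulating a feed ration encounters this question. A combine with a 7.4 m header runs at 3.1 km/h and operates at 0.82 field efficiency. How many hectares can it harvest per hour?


C = w * v * eta_f / 10
  = 7.4 * 3.1 * 0.82 / 10
  = 18.81 / 10
  = 1.88 ha/h


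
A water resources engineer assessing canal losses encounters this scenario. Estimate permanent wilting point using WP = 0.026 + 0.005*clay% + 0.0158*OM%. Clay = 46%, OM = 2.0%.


WP = 0.026 + 0.005*46 + 0.0158*2.0
   = 0.026 + 0.2300 + 0.0316
   = 0.2876


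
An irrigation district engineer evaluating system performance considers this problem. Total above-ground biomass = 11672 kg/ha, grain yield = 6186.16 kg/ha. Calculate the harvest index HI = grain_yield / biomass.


HI = grain_yield / biomass
   = 6186.16 / 11672
   = 0.53


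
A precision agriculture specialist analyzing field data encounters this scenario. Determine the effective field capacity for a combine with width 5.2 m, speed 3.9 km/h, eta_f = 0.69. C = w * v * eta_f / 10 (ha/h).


C = w * v * eta_f / 10
  = 5.2 * 3.9 * 0.69 / 10
  = 13.99 / 10
  = 1.40 ha/h


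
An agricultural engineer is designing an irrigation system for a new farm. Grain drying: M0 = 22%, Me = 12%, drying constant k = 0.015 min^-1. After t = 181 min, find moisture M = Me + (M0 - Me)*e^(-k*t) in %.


M = Me + (M0 - Me) * e^(-k*t)
  = 12 + (22 - 12) * e^(-0.015*181)
  = 12 + 10 * e^(-2.715)
  = 12 + 10 * 0.06620
  = 12 + 0.6620
  = 12.66%


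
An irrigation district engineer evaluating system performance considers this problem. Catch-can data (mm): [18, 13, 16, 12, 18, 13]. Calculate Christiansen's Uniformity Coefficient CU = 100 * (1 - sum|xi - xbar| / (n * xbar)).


xbar = 90 / 6 = 15
sum|xi - xbar| = 14
CU = 100 * (1 - 14 / (6 * 15))
   = 100 * (1 - 0.1556)
   = 84.44%


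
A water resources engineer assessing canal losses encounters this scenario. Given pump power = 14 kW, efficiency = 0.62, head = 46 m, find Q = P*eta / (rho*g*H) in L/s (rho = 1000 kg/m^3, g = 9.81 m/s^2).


Q = (P * 1000 * eta) / (rho * g * H)
  = (14 * 1000 * 0.62) / (1000 * 9.81 * 46)
  = 8680 / 451260
  = 0.01924 m^3/s = 19.24 L/s


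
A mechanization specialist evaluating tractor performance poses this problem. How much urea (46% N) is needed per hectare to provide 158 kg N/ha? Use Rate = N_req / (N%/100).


Rate = N_required / (N_content / 100)
     = 158 / (46 / 100)
     = 158 / 0.46
     = 343.48 kg/ha


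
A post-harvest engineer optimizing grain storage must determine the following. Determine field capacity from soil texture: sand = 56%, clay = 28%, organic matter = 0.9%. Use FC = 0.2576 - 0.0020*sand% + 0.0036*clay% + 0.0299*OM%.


FC = 0.2576 - 0.0020*56 + 0.0036*28 + 0.0299*0.9
   = 0.2576 - 0.1120 + 0.1008 + 0.0269
   = 0.2733


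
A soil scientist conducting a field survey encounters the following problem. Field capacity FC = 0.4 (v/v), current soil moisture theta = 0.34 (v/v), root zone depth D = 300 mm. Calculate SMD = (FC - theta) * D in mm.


SMD = (FC - theta) * D
    = (0.4 - 0.34) * 300
    = 0.060 * 300
    = 18 mm


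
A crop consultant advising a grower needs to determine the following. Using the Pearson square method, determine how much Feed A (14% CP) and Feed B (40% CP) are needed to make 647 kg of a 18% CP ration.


parts_A = CP_b - target = 40 - 18 = 22
parts_B = target - CP_a = 18 - 14 = 4
total_parts = 22 + 4 = 26
Feed A = 647 * 22 / 26 = 547.46 kg
Feed B = 647 * 4 / 26 = 99.54 kg

547.46 kg


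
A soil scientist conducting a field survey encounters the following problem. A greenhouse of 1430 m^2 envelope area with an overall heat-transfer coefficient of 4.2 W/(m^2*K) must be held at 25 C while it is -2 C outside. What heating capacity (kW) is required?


dT = 25 - (-2) = 27 K
Q = U * A * dT
  = 4.2 * 1430 * 27
  = 162162 W = 162.16 kW


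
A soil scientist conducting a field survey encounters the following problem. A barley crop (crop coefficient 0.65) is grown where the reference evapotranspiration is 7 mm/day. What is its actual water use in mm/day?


ETc = Kc * ET0
    = 0.65 * 7
    = 4.55 mm/day


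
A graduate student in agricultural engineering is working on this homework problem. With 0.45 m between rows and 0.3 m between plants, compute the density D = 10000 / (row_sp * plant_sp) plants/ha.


D = 10000 / (row_sp * plant_sp)
  = 10000 / (0.45 * 0.3)
  = 10000 / 0.1350
  = 74074.07 plants/ha


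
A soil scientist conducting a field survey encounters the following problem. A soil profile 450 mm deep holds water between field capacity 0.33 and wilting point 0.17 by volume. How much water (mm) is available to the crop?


AW = (FC - WP) * D
   = (0.33 - 0.17) * 450
   = 0.16 * 450
   = 72 mm


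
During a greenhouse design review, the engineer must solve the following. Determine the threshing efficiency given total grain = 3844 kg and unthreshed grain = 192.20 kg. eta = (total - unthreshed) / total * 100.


eta = (total - unthreshed) / total * 100
    = (3844 - 192.20) / 3844 * 100
    = 3651.80 / 3844 * 100
    = 95%


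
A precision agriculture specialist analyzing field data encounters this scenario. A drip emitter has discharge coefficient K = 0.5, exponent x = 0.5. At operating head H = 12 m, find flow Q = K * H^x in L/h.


Q = K * H^x
  = 0.5 * 12^0.5
  = 0.5 * 3.4641
  = 1.73 L/h


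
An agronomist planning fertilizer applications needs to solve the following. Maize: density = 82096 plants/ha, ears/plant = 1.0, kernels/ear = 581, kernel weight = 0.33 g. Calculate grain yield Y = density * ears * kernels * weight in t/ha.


Y = density * ears * kernels * kw
  = 82096 * 1.0 * 581 * 0.33 g/ha
  = 15740266.08 g/ha
  = 15740.27 kg/ha = 15.74 t/ha


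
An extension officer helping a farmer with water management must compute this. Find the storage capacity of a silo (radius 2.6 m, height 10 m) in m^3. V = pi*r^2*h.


V = pi * r^2 * h
  = pi * 2.6^2 * 10
  = pi * 6.76 * 10
  = 212.37 m^3


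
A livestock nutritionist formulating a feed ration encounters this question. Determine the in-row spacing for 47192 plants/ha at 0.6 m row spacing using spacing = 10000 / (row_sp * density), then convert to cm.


spacing = 10000 / (row_sp * density)
        = 10000 / (0.6 * 47192)
        = 10000 / 28315.20
        = 0.35317 m = 35.32 cm


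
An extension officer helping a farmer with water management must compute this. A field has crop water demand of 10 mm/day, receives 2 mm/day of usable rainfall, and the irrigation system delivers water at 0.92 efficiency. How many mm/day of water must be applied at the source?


IWR = (ETc - Pe) / Ea
    = (10 - 2) / 0.92
    = 8 / 0.92
    = 8.70 mm/day


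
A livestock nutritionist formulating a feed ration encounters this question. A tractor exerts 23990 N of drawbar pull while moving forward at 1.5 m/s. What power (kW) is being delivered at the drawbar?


P = F * v / 1000
  = 23990 * 1.5 / 1000
  = 35985 / 1000
  = 35.99 kW


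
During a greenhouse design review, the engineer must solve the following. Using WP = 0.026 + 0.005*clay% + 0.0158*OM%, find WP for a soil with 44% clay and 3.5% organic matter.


WP = 0.026 + 0.005*44 + 0.0158*3.5
   = 0.026 + 0.2200 + 0.0553
   = 0.3013


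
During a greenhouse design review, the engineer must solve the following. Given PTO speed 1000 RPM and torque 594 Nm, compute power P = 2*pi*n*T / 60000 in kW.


P = 2*pi*n*T / 60000
  = 2*pi * 1000 * 594 / 60000
  = 3732212.07 / 60000
  = 62.20 kW


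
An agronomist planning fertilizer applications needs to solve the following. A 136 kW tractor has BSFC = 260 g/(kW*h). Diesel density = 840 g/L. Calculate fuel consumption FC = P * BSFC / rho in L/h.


FC = P * BSFC / rho_fuel
   = 136 * 260 / 840
   = 35360 / 840
   = 42.10 L/h


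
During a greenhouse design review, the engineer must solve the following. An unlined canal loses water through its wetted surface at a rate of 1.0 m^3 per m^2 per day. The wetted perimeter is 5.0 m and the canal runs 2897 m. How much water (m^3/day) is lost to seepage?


S = C * P * L
  = 1.0 * 5.0 * 2897
  = 14485 m^3/day


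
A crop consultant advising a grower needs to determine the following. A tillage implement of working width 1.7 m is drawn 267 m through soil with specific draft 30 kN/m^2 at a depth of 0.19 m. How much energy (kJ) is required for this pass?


E = k * d * w * L
  = 30 * 0.19 * 1.7 * 267
  = 2587.23 kJ


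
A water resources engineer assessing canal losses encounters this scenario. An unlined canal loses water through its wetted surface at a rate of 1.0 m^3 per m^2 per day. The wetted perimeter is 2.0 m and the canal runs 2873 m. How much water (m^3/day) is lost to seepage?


S = C * P * L
  = 1.0 * 2.0 * 2873
  = 5746 m^3/day


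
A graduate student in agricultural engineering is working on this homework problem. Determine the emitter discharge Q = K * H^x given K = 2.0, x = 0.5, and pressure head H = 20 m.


Q = K * H^x
  = 2.0 * 20^0.5
  = 2.0 * 4.4721
  = 8.94 L/h


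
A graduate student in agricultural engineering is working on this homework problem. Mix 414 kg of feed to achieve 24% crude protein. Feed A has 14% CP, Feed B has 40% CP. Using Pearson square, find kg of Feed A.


parts_A = CP_b - target = 40 - 24 = 16
parts_B = target - CP_a = 24 - 14 = 10
total_parts = 16 + 10 = 26
Feed A = 414 * 16 / 26 = 254.77 kg
Feed B = 414 * 10 / 26 = 159.23 kg

254.77 kg


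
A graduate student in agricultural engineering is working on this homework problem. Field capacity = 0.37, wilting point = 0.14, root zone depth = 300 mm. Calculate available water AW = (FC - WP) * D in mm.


AW = (FC - WP) * D
   = (0.37 - 0.14) * 300
   = 0.23 * 300
   = 69 mm


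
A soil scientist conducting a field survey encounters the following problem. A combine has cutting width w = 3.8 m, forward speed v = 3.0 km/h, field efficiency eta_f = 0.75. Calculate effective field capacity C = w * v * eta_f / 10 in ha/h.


C = w * v * eta_f / 10
  = 3.8 * 3.0 * 0.75 / 10
  = 8.55 / 10
  = 0.86 ha/h
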